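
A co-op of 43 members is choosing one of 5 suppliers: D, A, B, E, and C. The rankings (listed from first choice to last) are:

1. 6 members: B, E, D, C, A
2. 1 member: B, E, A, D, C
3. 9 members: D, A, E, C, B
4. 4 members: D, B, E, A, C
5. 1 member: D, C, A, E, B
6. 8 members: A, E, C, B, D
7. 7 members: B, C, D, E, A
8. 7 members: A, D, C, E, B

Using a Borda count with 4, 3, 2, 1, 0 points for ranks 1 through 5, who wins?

D: 6·2 + 1·1 + 9·4 + 4·4 + 1·4 + 8·0 + 7·2 + 7·3 = 104
A: 6·0 + 1·2 + 9·3 + 4·1 + 1·2 + 8·4 + 7·0 + 7·4 = 95
B: 6·4 + 1·4 + 9·0 + 4·3 + 1·0 + 8·1 + 7·4 + 7·0 = 76
E: 6·3 + 1·3 + 9·2 + 4·2 + 1·1 + 8·3 + 7·1 + 7·1 = 86
C: 6·1 + 1·0 + 9·1 + 4·0 + 1·3 + 8·2 + 7·3 + 7·2 = 69
D has the highest Borda score (104).

D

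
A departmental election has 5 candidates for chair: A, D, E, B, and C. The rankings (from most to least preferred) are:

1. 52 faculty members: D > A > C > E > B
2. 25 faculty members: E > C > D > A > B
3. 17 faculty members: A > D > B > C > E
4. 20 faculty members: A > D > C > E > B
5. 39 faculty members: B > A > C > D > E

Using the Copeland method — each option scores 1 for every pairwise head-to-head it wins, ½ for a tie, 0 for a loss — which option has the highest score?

A: beats E, B, and C; loses to D → score 3.
D: beats A, E, B, and C → score 4.
E: beats B; loses to A, D, and C → score 1.
B: loses to A, D, E, and C → score 0.
C: beats E and B; loses to A and D → score 2.
D has the best pairwise record.

D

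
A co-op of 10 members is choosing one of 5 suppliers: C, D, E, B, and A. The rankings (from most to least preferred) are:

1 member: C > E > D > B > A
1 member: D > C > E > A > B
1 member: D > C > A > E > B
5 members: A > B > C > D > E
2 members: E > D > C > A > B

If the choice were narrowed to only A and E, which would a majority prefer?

Voters preferring A to E: 6; preferring E to A: 4.
A wins the head-to-head.

A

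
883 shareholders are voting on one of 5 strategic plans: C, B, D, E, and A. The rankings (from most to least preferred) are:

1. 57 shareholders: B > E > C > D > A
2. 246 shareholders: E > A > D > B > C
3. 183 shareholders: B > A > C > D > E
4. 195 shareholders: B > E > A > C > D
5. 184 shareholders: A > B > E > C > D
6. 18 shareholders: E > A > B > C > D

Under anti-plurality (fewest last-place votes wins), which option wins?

Last-place votes: C 246, B 0, D 397, E 183, A 57.
B is ranked last by the fewest voters, so B wins.

B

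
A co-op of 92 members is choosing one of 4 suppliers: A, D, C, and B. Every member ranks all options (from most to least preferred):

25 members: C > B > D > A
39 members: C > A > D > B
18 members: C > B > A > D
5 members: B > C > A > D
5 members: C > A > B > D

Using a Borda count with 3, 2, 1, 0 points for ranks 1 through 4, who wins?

C

A: 25·0 + 39·2 + 18·1 + 5·1 + 5·2 = 111
D: 25·1 + 39·1 + 18·0 + 5·0 + 5·0 = 64
C: 25·3 + 39·3 + 18·3 + 5·2 + 5·3 = 271
B: 25·2 + 39·0 + 18·2 + 5·3 + 5·1 = 106
C has the highest Borda score (271).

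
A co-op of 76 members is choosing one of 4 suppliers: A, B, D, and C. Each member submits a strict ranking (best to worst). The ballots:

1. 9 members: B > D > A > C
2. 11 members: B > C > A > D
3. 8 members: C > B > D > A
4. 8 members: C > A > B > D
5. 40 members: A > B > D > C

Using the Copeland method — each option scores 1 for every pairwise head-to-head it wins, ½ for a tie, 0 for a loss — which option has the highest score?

A: beats B, D, and C → score 3.
B: beats D and C; loses to A → score 2.
D: beats C; loses to A and B → score 1.
C: loses to A, B, and D → score 0.
A has the best pairwise record.

A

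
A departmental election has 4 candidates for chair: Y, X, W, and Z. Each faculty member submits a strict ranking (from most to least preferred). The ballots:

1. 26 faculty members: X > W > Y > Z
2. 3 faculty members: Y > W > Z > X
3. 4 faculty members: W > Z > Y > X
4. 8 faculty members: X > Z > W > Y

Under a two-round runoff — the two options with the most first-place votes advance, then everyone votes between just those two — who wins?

Round 1 first-place votes: Y 3, X 34, W 4, Z 0.
X and W advance.
Runoff: X is preferred to W by 34 voters; W by 7.
X wins the runoff.

X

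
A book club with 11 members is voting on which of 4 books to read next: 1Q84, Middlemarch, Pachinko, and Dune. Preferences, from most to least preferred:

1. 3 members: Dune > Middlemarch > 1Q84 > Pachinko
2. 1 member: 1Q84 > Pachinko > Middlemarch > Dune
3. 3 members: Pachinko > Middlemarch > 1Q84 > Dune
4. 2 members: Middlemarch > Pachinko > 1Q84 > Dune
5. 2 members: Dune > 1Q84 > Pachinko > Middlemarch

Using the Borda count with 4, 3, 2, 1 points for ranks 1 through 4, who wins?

Middlemarch

1Q84: 3·2 + 1·4 + 3·2 + 2·2 + 2·3 = 26
Middlemarch: 3·3 + 1·2 + 3·3 + 2·4 + 2·1 = 30
Pachinko: 3·1 + 1·3 + 3·4 + 2·3 + 2·2 = 28
Dune: 3·4 + 1·1 + 3·1 + 2·1 + 2·4 = 26
Middlemarch has the highest Borda score (30).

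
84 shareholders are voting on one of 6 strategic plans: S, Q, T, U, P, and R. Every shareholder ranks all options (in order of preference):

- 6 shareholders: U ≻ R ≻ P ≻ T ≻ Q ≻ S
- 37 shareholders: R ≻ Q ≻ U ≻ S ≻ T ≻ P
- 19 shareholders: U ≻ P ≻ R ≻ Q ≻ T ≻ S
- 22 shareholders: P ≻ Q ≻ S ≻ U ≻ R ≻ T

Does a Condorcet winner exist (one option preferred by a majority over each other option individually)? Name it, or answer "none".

Checking pairwise contests:
Q beats S 84–0.
P beats Q 47–37.
S beats T 59–25.
Q beats U 59–25.
U beats P 62–22.
U beats R 47–37.
Every option loses at least one head-to-head, so there is no Condorcet winner.

none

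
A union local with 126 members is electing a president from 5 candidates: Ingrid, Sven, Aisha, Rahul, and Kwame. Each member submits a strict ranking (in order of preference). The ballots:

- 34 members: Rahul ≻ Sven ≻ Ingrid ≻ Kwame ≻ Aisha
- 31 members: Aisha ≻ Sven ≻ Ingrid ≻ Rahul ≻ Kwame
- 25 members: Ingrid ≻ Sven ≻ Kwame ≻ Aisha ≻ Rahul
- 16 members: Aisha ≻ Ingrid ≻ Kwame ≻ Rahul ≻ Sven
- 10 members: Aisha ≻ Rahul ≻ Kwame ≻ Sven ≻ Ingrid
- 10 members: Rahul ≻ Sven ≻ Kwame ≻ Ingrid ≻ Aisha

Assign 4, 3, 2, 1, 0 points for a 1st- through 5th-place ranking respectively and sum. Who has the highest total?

Sven

Ingrid: 34·2 + 31·2 + 25·4 + 16·3 + 10·0 + 10·1 = 288
Sven: 34·3 + 31·3 + 25·3 + 16·0 + 10·1 + 10·3 = 310
Aisha: 34·0 + 31·4 + 25·1 + 16·4 + 10·4 + 10·0 = 253
Rahul: 34·4 + 31·1 + 25·0 + 16·1 + 10·3 + 10·4 = 253
Kwame: 34·1 + 31·0 + 25·2 + 16·2 + 10·2 + 10·2 = 156
Sven has the highest Borda score (310).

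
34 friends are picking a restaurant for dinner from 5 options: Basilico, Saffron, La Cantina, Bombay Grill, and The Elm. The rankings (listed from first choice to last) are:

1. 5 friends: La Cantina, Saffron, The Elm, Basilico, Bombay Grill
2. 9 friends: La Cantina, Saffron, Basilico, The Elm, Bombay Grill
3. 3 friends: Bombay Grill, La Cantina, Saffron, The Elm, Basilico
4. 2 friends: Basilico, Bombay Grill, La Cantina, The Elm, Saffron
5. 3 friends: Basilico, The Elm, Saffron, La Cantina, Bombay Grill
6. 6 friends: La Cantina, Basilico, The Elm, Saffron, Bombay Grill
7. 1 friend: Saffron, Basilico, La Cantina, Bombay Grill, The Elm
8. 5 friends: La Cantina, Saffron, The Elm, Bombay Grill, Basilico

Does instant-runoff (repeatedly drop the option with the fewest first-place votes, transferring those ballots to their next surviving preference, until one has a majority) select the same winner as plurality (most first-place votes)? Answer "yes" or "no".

Instant-runoff — R1 Basilico 5, Saffron 1, La Cantina 25, Bombay Grill 3, The Elm 0 (La Cantina winner). Winner: La Cantina.
Plurality — first-place votes: Basilico 5, Saffron 1, La Cantina 25, Bombay Grill 3, The Elm 0. Winner: La Cantina.
The two methods agree.

yes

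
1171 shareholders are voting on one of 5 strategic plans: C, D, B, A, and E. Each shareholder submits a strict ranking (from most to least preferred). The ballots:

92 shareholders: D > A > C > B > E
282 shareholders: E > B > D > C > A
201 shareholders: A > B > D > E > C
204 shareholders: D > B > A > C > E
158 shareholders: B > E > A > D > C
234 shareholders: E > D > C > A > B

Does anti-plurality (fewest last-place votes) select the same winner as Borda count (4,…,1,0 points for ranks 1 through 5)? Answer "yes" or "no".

Anti-plurality — last-place votes: C 359, D 0, B 234, A 282, E 296. Winner: D.
Borda — scores: C 1138, D 3010, B 2785, A 2038, E 2739. Winner: D.
The two methods agree.

yes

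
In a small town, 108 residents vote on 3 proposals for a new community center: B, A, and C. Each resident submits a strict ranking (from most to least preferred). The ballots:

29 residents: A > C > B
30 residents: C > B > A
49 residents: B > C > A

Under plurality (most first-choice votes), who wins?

First-place votes: B 49, A 29, C 30.
B has the most first-place votes.

B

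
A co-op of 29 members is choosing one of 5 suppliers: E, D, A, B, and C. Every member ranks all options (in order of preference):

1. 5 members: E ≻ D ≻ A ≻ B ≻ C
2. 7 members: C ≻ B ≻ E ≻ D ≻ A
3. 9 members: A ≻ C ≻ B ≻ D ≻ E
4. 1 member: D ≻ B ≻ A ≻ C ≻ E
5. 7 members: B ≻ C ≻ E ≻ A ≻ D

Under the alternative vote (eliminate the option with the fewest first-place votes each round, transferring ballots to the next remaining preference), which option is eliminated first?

D

Round 1: E 5, D 1, A 9, B 7, C 7. Eliminate D.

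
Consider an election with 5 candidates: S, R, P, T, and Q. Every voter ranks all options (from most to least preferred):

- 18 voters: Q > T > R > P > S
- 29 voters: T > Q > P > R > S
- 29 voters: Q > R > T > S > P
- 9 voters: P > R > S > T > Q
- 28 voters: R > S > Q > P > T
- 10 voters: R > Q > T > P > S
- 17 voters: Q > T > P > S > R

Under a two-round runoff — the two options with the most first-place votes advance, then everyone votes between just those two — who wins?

Round 1 first-place votes: S 0, R 38, P 9, T 29, Q 64.
Q and R advance.
Runoff: Q is preferred to R by 93 voters; R by 47.
Q wins the runoff.

Q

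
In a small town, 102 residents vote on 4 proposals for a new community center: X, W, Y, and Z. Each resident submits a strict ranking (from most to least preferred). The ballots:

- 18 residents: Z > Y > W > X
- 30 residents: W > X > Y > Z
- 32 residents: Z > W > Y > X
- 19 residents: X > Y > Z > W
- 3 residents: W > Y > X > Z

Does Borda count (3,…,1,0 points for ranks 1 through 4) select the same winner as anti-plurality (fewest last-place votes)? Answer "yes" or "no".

no

Borda — scores: X 120, W 181, Y 142, Z 169. Winner: W.
Anti-plurality — last-place votes: X 50, W 19, Y 0, Z 33. Winner: Y.
The two methods disagree.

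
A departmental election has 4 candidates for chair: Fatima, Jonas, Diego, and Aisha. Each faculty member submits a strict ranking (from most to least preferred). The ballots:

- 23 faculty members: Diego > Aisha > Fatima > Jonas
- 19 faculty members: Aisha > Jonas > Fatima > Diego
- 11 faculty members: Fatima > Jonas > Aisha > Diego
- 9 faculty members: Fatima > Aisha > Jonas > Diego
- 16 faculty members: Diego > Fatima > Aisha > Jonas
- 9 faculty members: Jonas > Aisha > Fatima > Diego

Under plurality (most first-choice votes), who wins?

Diego

First-place votes: Fatima 20, Jonas 9, Diego 39, Aisha 19.
Diego has the most first-place votes.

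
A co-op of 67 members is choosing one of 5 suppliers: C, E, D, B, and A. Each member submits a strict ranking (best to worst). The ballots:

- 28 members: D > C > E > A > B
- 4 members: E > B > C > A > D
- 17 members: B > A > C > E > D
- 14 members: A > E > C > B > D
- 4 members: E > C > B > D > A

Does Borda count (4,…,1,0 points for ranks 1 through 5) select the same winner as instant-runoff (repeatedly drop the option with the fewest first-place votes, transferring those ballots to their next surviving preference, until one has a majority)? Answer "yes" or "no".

Borda — scores: C 166, E 147, D 116, B 102, A 139. Winner: C.
Instant-runoff — R1 C 0, E 8, D 28, B 17, A 14 (C out); R2 E 8, D 28, B 17, A 14 (E out); R3 D 28, B 25, A 14 (A out); R4 D 28, B 39 (B winner). Winner: B.
The two methods disagree.

no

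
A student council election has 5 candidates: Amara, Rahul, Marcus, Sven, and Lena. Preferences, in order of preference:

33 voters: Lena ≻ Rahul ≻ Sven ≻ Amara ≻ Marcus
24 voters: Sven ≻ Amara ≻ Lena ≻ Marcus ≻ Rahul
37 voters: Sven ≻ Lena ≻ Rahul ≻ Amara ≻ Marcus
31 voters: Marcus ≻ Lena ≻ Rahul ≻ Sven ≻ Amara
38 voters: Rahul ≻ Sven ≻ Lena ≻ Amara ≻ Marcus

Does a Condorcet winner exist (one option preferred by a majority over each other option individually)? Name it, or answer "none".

none

Checking pairwise contests:
Rahul beats Amara 139–24.
Lena beats Rahul 125–38.
Amara beats Marcus 132–31.
Rahul beats Sven 102–61.
Sven beats Lena 99–64.
Every option loses at least one head-to-head, so there is no Condorcet winner.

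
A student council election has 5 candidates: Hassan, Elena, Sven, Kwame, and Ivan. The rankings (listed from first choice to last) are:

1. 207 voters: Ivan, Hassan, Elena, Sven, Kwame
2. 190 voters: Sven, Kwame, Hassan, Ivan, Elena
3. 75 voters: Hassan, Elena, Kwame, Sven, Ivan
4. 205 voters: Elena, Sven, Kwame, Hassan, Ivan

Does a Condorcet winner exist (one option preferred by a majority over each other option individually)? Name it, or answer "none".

none

Checking pairwise contests:
Sven beats Hassan 395–282.
Hassan beats Elena 472–205.
Elena beats Sven 487–190.
Elena beats Kwame 487–190.
Hassan beats Ivan 470–207.
Every option loses at least one head-to-head, so there is no Condorcet winner.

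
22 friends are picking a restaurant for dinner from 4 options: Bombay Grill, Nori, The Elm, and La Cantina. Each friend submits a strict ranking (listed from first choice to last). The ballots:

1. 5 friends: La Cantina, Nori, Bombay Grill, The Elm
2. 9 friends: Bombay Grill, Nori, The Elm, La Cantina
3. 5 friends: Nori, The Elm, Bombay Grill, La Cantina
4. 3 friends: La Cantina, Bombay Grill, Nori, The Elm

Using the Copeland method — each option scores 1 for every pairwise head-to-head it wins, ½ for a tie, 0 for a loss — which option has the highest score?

Bombay Grill

Bombay Grill: beats Nori, The Elm, and La Cantina → score 3.
Nori: beats The Elm and La Cantina; loses to Bombay Grill → score 2.
The Elm: beats La Cantina; loses to Bombay Grill and Nori → score 1.
La Cantina: loses to Bombay Grill, Nori, and The Elm → score 0.
Bombay Grill has the best pairwise record.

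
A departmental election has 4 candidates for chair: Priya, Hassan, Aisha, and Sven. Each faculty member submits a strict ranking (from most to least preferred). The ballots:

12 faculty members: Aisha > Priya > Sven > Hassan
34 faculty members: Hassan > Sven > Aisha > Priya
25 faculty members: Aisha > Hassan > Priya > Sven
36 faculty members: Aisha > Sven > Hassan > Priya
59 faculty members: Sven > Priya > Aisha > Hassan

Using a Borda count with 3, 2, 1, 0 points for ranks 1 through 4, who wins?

Priya: 12·2 + 34·0 + 25·1 + 36·0 + 59·2 = 167
Hassan: 12·0 + 34·3 + 25·2 + 36·1 + 59·0 = 188
Aisha: 12·3 + 34·1 + 25·3 + 36·3 + 59·1 = 312
Sven: 12·1 + 34·2 + 25·0 + 36·2 + 59·3 = 329
Sven has the highest Borda score (329).

Sven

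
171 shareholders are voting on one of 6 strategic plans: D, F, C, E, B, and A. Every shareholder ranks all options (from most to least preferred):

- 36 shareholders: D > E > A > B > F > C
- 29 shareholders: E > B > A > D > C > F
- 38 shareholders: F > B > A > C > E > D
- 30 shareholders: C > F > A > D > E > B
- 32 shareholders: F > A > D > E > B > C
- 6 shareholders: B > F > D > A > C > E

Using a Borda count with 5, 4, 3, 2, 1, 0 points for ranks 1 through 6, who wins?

A

D: 36·5 + 29·2 + 38·0 + 30·2 + 32·3 + 6·3 = 412
F: 36·1 + 29·0 + 38·5 + 30·4 + 32·5 + 6·4 = 530
C: 36·0 + 29·1 + 38·2 + 30·5 + 32·0 + 6·1 = 261
E: 36·4 + 29·5 + 38·1 + 30·1 + 32·2 + 6·0 = 421
B: 36·2 + 29·4 + 38·4 + 30·0 + 32·1 + 6·5 = 402
A: 36·3 + 29·3 + 38·3 + 30·3 + 32·4 + 6·2 = 539
A has the highest Borda score (539).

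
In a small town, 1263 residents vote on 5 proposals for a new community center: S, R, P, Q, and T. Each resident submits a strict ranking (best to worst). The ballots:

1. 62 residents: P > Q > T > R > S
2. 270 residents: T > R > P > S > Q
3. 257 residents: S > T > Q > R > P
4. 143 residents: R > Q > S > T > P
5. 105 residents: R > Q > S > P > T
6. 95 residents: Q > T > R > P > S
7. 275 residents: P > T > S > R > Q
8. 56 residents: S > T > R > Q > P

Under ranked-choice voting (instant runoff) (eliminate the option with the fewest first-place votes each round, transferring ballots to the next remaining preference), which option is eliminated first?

Q

Round 1: S 313, R 248, P 337, Q 95, T 270. Eliminate Q.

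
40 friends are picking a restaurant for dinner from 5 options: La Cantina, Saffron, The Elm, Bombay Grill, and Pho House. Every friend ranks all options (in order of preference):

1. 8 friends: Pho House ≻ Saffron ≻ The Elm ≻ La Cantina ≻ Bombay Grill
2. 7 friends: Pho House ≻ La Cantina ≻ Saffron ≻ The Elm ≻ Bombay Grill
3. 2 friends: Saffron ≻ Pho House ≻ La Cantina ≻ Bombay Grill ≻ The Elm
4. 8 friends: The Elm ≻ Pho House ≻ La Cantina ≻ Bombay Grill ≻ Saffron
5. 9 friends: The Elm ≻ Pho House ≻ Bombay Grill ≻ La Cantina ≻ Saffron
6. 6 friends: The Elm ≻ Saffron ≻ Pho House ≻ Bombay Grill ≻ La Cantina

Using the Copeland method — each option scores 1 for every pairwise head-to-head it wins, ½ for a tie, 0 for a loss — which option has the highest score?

La Cantina: beats Saffron and Bombay Grill; loses to The Elm and Pho House → score 2.
Saffron: beats Bombay Grill; loses to La Cantina, The Elm, and Pho House → score 1.
The Elm: beats La Cantina, Saffron, Bombay Grill, and Pho House → score 4.
Bombay Grill: loses to La Cantina, Saffron, The Elm, and Pho House → score 0.
Pho House: beats La Cantina, Saffron, and Bombay Grill; loses to The Elm → score 3.
The Elm has the best pairwise record.

The Elm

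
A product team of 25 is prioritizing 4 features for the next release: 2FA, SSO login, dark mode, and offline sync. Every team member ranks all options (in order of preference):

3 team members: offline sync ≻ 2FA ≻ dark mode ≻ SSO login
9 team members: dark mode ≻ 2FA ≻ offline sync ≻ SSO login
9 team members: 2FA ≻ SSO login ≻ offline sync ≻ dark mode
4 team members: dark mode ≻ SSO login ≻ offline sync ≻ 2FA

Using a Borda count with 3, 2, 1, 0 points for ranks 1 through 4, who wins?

2FA: 3·2 + 9·2 + 9·3 + 4·0 = 51
SSO login: 3·0 + 9·0 + 9·2 + 4·2 = 26
dark mode: 3·1 + 9·3 + 9·0 + 4·3 = 42
offline sync: 3·3 + 9·1 + 9·1 + 4·1 = 31
2FA has the highest Borda score (51).

2FA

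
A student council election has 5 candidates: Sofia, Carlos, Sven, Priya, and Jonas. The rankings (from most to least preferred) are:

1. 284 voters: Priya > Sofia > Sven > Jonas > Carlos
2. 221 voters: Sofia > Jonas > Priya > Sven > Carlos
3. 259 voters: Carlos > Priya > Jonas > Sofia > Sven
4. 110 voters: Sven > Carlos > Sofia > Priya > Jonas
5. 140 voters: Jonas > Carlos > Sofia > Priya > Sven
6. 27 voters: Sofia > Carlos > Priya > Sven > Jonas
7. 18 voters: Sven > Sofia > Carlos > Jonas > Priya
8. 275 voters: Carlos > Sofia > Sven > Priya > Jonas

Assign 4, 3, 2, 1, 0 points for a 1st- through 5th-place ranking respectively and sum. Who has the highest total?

Sofia: 284·3 + 221·4 + 259·1 + 110·2 + 140·2 + 27·4 + 18·3 + 275·3 = 3482
Carlos: 284·0 + 221·0 + 259·4 + 110·3 + 140·3 + 27·3 + 18·2 + 275·4 = 3003
Sven: 284·2 + 221·1 + 259·0 + 110·4 + 140·0 + 27·1 + 18·4 + 275·2 = 1878
Priya: 284·4 + 221·2 + 259·3 + 110·1 + 140·1 + 27·2 + 18·0 + 275·1 = 2934
Jonas: 284·1 + 221·3 + 259·2 + 110·0 + 140·4 + 27·0 + 18·1 + 275·0 = 2043
Sofia has the highest Borda score (3482).

Sofia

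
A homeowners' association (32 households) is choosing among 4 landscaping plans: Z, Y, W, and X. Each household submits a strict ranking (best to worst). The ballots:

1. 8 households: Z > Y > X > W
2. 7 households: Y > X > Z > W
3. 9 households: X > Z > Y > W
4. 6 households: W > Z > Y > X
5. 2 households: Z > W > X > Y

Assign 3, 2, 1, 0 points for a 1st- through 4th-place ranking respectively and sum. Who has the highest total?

Z: 8·3 + 7·1 + 9·2 + 6·2 + 2·3 = 67
Y: 8·2 + 7·3 + 9·1 + 6·1 + 2·0 = 52
W: 8·0 + 7·0 + 9·0 + 6·3 + 2·2 = 22
X: 8·1 + 7·2 + 9·3 + 6·0 + 2·1 = 51
Z has the highest Borda score (67).

Z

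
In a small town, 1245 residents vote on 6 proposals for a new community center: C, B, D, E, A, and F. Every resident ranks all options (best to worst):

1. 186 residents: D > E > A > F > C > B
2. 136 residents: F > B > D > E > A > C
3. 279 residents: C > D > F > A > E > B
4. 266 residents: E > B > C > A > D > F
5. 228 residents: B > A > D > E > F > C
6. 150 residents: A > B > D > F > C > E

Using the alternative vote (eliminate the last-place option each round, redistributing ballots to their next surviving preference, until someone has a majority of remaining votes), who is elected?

E

Round 1: C 279, B 228, D 186, E 266, A 150, F 136. Eliminate F.
Round 2: C 279, B 364, D 186, E 266, A 150. Eliminate A.
Round 3: C 279, B 514, D 186, E 266. Eliminate D.
Round 4: C 279, B 514, E 452. Eliminate C.
Round 5: B 514, E 731. E has a majority.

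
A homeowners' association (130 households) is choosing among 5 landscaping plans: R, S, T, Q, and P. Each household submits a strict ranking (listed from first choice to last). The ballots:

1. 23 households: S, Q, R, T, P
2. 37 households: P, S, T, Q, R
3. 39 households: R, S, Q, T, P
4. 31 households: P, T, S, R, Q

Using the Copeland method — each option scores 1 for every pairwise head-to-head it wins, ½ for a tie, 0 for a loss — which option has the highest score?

P

R: beats Q; loses to S, T, and P → score 1.
S: beats R, T, and Q; loses to P → score 3.
T: beats R and Q; loses to S and P → score 2.
Q: loses to R, S, T, and P → score 0.
P: beats R, S, T, and Q → score 4.
P has the best pairwise record.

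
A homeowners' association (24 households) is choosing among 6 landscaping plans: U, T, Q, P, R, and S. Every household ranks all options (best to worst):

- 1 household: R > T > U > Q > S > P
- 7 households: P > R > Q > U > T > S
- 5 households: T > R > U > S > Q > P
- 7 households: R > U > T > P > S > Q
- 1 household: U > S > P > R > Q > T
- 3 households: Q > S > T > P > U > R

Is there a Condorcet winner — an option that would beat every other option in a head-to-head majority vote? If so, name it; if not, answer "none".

R vs U: 20–4 for R.
R vs T: 16–8 for R.
R vs Q: 21–3 for R.
R vs P: 13–11 for R.
R vs S: 20–4 for R.
R beats every other option head-to-head.

R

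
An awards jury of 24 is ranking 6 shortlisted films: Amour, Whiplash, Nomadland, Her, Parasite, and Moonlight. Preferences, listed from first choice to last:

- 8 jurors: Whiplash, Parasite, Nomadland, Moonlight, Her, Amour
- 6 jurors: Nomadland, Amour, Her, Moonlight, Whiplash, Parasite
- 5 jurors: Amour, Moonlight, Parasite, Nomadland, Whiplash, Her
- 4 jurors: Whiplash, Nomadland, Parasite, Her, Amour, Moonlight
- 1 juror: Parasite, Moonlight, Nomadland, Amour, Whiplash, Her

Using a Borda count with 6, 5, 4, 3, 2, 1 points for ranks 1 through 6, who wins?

Nomadland

Amour: 8·1 + 6·5 + 5·6 + 4·2 + 1·3 = 79
Whiplash: 8·6 + 6·2 + 5·2 + 4·6 + 1·2 = 96
Nomadland: 8·4 + 6·6 + 5·3 + 4·5 + 1·4 = 107
Her: 8·2 + 6·4 + 5·1 + 4·3 + 1·1 = 58
Parasite: 8·5 + 6·1 + 5·4 + 4·4 + 1·6 = 88
Moonlight: 8·3 + 6·3 + 5·5 + 4·1 + 1·5 = 76
Nomadland has the highest Borda score (107).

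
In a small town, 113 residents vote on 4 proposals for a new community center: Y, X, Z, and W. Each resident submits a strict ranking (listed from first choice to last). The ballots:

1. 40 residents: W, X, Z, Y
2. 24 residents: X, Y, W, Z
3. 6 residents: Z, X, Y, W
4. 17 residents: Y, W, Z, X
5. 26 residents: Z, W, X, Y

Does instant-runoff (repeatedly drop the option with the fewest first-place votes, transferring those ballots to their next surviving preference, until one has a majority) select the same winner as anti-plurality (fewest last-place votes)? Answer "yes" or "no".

yes

Instant-runoff — R1 Y 17, X 24, Z 32, W 40 (Y out); R2 X 24, Z 32, W 57 (W winner). Winner: W.
Anti-plurality — last-place votes: Y 66, X 17, Z 24, W 6. Winner: W.
The two methods agree.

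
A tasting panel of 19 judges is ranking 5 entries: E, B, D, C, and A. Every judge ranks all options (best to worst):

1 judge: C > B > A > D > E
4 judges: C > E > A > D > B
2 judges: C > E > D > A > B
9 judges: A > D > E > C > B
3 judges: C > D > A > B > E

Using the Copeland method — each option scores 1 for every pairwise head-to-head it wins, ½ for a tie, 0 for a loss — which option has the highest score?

E: beats B; loses to D, C, and A → score 1.
B: loses to E, D, C, and A → score 0.
D: beats E and B; loses to C and A → score 2.
C: beats E, B, D, and A → score 4.
A: beats E, B, and D; loses to C → score 3.
C has the best pairwise record.

C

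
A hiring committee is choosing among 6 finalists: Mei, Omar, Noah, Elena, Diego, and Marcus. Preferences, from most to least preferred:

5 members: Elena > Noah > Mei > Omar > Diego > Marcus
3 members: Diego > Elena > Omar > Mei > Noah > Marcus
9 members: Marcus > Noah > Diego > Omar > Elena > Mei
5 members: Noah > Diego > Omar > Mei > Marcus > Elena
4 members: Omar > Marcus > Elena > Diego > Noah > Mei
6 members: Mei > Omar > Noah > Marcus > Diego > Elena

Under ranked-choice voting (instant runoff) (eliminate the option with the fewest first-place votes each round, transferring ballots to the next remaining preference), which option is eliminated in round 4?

Elena

Round 1: Mei 6, Omar 4, Noah 5, Elena 5, Diego 3, Marcus 9. Eliminate Diego.
Round 2: Mei 6, Omar 4, Noah 5, Elena 8, Marcus 9. Eliminate Omar.
Round 3: Mei 6, Noah 5, Elena 8, Marcus 13. Eliminate Noah.
Round 4: Mei 11, Elena 8, Marcus 13. Eliminate Elena.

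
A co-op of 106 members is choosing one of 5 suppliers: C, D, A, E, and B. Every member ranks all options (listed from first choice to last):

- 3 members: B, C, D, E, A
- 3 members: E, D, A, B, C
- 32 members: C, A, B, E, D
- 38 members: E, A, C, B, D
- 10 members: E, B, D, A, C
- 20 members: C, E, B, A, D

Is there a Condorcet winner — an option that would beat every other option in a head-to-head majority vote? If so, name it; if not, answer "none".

C vs D: 93–13 for C.
C vs A: 55–51 for C.
C vs E: 55–51 for C.
C vs B: 90–16 for C.
C beats every other option head-to-head.

C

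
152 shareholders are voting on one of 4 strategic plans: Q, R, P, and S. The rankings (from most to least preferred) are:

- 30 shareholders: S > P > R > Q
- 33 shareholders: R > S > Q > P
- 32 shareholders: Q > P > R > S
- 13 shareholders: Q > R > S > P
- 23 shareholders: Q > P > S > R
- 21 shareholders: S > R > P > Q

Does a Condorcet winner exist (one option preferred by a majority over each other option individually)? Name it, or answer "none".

none

Checking pairwise contests:
R beats Q 84–68.
P beats R 85–67.
Q beats P 101–51.
R beats S 78–74.
Every option loses at least one head-to-head, so there is no Condorcet winner.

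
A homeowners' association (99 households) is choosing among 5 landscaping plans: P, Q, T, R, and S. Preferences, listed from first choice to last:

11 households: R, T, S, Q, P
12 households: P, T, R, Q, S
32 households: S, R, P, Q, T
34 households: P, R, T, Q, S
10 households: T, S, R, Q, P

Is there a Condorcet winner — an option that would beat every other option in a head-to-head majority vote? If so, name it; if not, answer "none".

R

R vs P: 53–46 for R.
R vs Q: 99–0 for R.
R vs T: 77–22 for R.
R vs S: 57–42 for R.
R beats every other option head-to-head.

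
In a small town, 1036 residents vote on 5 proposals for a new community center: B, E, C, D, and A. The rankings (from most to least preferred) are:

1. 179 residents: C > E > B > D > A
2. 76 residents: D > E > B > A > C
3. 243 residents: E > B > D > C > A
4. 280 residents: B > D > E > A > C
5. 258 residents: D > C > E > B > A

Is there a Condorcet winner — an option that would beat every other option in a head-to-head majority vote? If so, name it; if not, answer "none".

Checking pairwise contests:
E beats B 756–280.
D beats E 614–422.
B beats C 599–437.
B beats D 702–334.
B beats A 1036–0.
Every option loses at least one head-to-head, so there is no Condorcet winner.

none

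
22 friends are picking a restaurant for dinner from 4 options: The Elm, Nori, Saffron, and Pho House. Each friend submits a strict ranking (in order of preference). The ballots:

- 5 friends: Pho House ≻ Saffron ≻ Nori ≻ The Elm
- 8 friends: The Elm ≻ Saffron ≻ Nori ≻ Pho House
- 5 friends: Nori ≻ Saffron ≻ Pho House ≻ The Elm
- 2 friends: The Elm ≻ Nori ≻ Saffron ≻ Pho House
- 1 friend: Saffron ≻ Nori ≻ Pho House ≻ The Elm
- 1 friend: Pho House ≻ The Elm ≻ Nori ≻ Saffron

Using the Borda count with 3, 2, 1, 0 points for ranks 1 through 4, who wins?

The Elm: 5·0 + 8·3 + 5·0 + 2·3 + 1·0 + 1·2 = 32
Nori: 5·1 + 8·1 + 5·3 + 2·2 + 1·2 + 1·1 = 35
Saffron: 5·2 + 8·2 + 5·2 + 2·1 + 1·3 + 1·0 = 41
Pho House: 5·3 + 8·0 + 5·1 + 2·0 + 1·1 + 1·3 = 24
Saffron has the highest Borda score (41).

Saffron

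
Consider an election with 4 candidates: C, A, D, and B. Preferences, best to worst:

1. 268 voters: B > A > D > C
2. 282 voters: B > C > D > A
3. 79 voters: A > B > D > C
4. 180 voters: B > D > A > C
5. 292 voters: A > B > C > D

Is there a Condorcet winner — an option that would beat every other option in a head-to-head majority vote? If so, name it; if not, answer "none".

B

B vs C: 1101–0 for B.
B vs A: 730–371 for B.
B vs D: 1101–0 for B.
B beats every other option head-to-head.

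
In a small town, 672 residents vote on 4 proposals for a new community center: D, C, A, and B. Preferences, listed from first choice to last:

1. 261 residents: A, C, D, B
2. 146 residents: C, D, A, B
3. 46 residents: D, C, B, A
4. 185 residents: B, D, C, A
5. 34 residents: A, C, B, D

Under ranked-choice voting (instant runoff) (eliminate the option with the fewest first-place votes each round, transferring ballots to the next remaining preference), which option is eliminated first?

Round 1: D 46, C 146, A 295, B 185. Eliminate D.

D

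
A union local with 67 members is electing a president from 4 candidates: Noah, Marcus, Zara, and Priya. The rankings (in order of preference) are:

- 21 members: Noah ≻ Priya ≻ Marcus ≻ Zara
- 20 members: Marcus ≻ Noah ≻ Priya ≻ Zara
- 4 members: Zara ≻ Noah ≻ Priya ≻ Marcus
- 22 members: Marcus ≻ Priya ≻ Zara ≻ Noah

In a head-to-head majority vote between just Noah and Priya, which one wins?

Voters preferring Noah to Priya: 45; preferring Priya to Noah: 22.
Noah wins the head-to-head.

Noah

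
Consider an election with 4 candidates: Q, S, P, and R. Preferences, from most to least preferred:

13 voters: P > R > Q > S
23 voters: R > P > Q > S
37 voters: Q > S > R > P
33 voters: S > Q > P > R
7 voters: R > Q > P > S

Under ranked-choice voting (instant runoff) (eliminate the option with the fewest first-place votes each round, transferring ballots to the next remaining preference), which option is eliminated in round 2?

Round 1: Q 37, S 33, P 13, R 30. Eliminate P.
Round 2: Q 37, S 33, R 43. Eliminate S.

S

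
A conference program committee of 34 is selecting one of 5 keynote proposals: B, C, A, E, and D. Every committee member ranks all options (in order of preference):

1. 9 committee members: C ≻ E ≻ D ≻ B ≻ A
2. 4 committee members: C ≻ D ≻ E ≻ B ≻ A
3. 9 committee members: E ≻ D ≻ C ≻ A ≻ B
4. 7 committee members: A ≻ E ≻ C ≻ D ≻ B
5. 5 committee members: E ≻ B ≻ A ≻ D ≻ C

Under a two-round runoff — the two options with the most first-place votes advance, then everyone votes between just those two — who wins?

E

Round 1 first-place votes: B 0, C 13, A 7, E 14, D 0.
E and C advance.
Runoff: E is preferred to C by 21 voters; C by 13.
E wins the runoff.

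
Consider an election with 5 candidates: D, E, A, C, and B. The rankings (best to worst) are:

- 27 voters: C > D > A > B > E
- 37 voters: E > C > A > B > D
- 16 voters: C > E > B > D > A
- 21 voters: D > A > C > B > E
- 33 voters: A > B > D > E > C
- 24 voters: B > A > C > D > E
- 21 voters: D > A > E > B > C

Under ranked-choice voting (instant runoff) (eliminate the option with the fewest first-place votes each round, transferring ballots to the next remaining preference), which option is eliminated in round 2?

E

Round 1: D 42, E 37, A 33, C 43, B 24. Eliminate B.
Round 2: D 42, E 37, A 57, C 43. Eliminate E.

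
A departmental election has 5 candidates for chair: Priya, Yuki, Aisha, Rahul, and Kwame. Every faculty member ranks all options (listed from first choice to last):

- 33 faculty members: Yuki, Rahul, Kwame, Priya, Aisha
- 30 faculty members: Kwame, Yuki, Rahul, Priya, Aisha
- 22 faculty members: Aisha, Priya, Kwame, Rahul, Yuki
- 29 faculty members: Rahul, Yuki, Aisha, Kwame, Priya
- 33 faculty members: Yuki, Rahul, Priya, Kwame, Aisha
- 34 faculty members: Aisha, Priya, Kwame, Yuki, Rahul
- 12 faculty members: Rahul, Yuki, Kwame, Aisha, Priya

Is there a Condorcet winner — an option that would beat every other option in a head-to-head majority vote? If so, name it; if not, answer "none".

Yuki

Yuki vs Priya: 137–56 for Yuki.
Yuki vs Aisha: 137–56 for Yuki.
Yuki vs Rahul: 130–63 for Yuki.
Yuki vs Kwame: 107–86 for Yuki.
Yuki beats every other option head-to-head.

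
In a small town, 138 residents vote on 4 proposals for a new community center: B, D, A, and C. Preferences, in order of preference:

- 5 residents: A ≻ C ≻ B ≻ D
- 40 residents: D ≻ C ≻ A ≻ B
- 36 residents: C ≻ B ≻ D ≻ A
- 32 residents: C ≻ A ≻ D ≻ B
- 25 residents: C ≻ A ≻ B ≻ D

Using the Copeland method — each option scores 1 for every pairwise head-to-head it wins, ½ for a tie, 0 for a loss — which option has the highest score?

B: loses to D, A, and C → score 0.
D: beats B and A; loses to C → score 2.
A: beats B; loses to D and C → score 1.
C: beats B, D, and A → score 3.
C has the best pairwise record.

C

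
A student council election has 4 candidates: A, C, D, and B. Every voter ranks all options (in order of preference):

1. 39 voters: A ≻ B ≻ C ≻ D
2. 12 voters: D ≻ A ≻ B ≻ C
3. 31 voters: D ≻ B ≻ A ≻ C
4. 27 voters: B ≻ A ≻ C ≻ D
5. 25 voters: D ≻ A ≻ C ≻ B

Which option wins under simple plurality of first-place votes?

First-place votes: A 39, C 0, D 68, B 27.
D has the most first-place votes.

D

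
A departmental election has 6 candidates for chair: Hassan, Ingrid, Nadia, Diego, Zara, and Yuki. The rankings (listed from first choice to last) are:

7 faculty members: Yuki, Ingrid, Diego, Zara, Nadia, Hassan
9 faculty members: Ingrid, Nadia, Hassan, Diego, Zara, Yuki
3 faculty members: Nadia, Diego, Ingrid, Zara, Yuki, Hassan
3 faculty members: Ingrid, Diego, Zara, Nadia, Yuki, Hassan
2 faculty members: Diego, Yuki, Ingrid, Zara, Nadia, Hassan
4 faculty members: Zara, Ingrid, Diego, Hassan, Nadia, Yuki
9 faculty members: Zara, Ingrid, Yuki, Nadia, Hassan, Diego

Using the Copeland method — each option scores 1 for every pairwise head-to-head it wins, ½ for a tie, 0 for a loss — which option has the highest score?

Hassan: loses to Ingrid, Nadia, Diego, Zara, and Yuki → score 0.
Ingrid: beats Hassan, Nadia, Diego, Zara, and Yuki → score 5.
Nadia: beats Hassan, Diego, and Yuki; loses to Ingrid and Zara → score 3.
Diego: beats Hassan, Zara, and Yuki; loses to Ingrid and Nadia → score 3.
Zara: beats Hassan, Nadia, and Yuki; loses to Ingrid and Diego → score 3.
Yuki: beats Hassan; loses to Ingrid, Nadia, Diego, and Zara → score 1.
Ingrid has the best pairwise record.

Ingrid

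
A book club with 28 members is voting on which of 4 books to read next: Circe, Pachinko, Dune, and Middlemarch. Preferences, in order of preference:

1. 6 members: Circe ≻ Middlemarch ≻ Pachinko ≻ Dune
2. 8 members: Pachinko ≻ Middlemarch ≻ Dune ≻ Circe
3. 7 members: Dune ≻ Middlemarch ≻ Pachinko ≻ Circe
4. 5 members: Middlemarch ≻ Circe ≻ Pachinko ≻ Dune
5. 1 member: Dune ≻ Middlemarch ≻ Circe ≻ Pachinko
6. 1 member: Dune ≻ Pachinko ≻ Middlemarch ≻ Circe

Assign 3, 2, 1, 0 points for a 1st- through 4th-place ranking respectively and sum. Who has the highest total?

Circe: 6·3 + 8·0 + 7·0 + 5·2 + 1·1 + 1·0 = 29
Pachinko: 6·1 + 8·3 + 7·1 + 5·1 + 1·0 + 1·2 = 44
Dune: 6·0 + 8·1 + 7·3 + 5·0 + 1·3 + 1·3 = 35
Middlemarch: 6·2 + 8·2 + 7·2 + 5·3 + 1·2 + 1·1 = 60
Middlemarch has the highest Borda score (60).

Middlemarch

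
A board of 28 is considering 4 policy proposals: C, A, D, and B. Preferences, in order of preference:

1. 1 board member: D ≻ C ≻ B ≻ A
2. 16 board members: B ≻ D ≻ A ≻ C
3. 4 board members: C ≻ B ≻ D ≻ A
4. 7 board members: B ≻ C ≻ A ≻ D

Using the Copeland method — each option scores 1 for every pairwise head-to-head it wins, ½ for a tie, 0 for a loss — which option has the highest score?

C: loses to A, D, and B → score 0.
A: beats C; loses to D and B → score 1.
D: beats C and A; loses to B → score 2.
B: beats C, A, and D → score 3.
B has the best pairwise record.

B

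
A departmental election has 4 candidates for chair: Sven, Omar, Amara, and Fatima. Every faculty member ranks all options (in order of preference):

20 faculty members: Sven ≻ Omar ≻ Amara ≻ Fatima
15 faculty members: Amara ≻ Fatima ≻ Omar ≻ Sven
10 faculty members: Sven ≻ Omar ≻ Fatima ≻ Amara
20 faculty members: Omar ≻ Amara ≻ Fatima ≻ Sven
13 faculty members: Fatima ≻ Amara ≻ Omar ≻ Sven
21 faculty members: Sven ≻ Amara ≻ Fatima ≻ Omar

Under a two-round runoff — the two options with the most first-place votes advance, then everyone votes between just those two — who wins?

Round 1 first-place votes: Sven 51, Omar 20, Amara 15, Fatima 13.
Sven and Omar advance.
Runoff: Sven is preferred to Omar by 51 voters; Omar by 48.
Sven wins the runoff.

Sven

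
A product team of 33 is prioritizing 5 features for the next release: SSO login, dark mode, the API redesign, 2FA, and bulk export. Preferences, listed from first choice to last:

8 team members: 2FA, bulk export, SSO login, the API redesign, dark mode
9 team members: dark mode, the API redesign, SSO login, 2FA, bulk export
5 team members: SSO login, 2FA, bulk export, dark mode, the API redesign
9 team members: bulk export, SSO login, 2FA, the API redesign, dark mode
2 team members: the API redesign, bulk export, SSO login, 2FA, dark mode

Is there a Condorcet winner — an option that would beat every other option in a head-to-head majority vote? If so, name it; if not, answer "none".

Checking pairwise contests:
bulk export beats SSO login 19–14.
SSO login beats dark mode 24–9.
SSO login beats the API redesign 22–11.
SSO login beats 2FA 25–8.
2FA beats bulk export 22–11.
Every option loses at least one head-to-head, so there is no Condorcet winner.

none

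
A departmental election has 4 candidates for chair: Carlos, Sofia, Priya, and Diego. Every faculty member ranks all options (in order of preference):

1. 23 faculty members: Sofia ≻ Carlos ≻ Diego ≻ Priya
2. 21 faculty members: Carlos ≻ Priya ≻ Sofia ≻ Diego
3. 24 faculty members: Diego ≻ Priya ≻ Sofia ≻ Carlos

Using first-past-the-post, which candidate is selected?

First-place votes: Carlos 21, Sofia 23, Priya 0, Diego 24.
Diego has the most first-place votes.

Diego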